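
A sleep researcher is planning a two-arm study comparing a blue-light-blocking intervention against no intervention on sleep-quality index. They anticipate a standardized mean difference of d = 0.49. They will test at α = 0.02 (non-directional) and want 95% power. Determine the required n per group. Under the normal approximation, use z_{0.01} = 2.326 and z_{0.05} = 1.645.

n = 132 per group

For two independent groups with equal n: n = 2·((z_{α/2} + z_β) / d)².
z_{α/2} + z_β = 2.326 + 1.645 = 3.971.
n = 2 × (3.971 / 0.49)² = 2 × 8.104² = 2 × 65.68 = 131.4.
Round up to the next whole participant.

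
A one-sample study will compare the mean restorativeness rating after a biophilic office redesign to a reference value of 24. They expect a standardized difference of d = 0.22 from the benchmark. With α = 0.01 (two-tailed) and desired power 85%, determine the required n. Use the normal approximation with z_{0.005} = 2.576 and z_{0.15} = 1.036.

For a one-sample test: n = ((z_{α/2} + z_β) / d)².
z_{α/2} + z_β = 2.576 + 1.036 = 3.612.
n = (3.612 / 0.22)² = 16.418² = 269.56.
Round up.

n = 270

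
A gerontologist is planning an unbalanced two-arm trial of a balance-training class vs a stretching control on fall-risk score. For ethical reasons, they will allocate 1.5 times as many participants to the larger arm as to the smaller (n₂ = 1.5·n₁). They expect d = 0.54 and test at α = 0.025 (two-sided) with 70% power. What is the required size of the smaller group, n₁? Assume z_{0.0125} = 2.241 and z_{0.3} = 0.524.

n₁ = 44

With allocation ratio k = n₂/n₁ = 1.5, Var(x̄₁−x̄₂) = σ²(1/n₁ + 1/(k·n₁)) = σ²·(k+1)/(k·n₁).
So n₁ = (1 + 1/k)·((z_{α/2} + z_β)/d)² = 1.667 × (2.765/0.54)².
n₁ = 1.667 × 26.22 = 43.7.
Round up: n₁ = 44, giving n₂ = 1.5 × 44 = 66.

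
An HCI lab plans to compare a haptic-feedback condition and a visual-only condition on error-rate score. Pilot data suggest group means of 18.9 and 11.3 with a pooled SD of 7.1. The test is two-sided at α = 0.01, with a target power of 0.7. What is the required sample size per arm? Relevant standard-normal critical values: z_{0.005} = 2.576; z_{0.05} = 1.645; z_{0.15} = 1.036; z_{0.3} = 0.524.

Cohen's d = |M₁ − M₂| / SD_pooled = |18.9 − 11.3| / 7.1 = 7.6 / 7.1 = 1.070.
For two independent groups with equal n: n = 2·((z_{α/2} + z_β) / d)².
z_{α/2} + z_β = 2.576 + 0.524 = 3.100.
n = 2 × (3.100 / 1.070)² = 2 × 2.897² = 2 × 8.39 = 16.8.
Round up to the next whole participant.

n = 17 per group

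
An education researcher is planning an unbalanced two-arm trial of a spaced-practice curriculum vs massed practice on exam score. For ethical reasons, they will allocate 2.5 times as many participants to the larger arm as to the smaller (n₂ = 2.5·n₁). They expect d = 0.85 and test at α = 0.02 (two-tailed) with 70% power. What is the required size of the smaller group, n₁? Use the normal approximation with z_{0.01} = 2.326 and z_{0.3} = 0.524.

With allocation ratio k = n₂/n₁ = 2.5, Var(x̄₁−x̄₂) = σ²(1/n₁ + 1/(k·n₁)) = σ²·(k+1)/(k·n₁).
So n₁ = (1 + 1/k)·((z_{α/2} + z_β)/d)² = 1.400 × (2.850/0.85)².
n₁ = 1.400 × 11.24 = 15.7.
Round up: n₁ = 16, giving n₂ = 2.5 × 16 = 40.

n₁ = 16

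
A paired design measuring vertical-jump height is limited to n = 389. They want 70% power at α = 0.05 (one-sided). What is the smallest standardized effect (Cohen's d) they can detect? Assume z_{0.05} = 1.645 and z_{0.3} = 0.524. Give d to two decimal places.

For a single sample (or paired design) of n = 389: d_min = (z_{α} + z_β)/√n.
z-sum = 1.645 + 0.524 = 2.169.
d_min = 2.169 / √389 = 2.169 / 19.723 = 0.110.

d_min ≈ 0.11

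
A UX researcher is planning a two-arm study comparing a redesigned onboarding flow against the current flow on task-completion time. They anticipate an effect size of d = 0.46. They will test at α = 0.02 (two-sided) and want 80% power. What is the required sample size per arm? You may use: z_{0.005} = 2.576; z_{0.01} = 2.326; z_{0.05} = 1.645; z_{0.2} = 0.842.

n = 95 per group

For two independent groups with equal n: n = 2·((z_{α/2} + z_β) / d)².
z_{α/2} + z_β = 2.326 + 0.842 = 3.168.
n = 2 × (3.168 / 0.46)² = 2 × 6.887² = 2 × 47.43 = 94.9.
Round up to the next whole participant.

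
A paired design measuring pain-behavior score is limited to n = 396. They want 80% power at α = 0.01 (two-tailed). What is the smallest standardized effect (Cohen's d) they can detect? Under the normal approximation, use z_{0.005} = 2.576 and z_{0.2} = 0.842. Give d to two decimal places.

For a single sample (or paired design) of n = 396: d_min = (z_{α/2} + z_β)/√n.
z-sum = 2.576 + 0.842 = 3.418.
d_min = 3.418 / √396 = 3.418 / 19.900 = 0.172.

d_min ≈ 0.17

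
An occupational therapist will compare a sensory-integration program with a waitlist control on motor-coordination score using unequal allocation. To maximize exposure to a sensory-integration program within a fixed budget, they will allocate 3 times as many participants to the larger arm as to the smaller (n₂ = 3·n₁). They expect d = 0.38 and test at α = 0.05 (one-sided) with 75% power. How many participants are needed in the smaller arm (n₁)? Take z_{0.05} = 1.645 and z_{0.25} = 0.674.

With allocation ratio k = n₂/n₁ = 3, Var(x̄₁−x̄₂) = σ²(1/n₁ + 1/(k·n₁)) = σ²·(k+1)/(k·n₁).
So n₁ = (1 + 1/k)·((z_{α} + z_β)/d)² = 1.333 × (2.319/0.38)².
n₁ = 1.333 × 37.24 = 49.7.
Round up: n₁ = 50, giving n₂ = 3 × 50 = 150.

n₁ = 50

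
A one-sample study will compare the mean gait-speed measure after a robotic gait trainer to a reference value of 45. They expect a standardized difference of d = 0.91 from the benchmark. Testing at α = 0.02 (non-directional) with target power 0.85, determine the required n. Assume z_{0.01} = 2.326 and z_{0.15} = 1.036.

n = 14

For a one-sample test: n = ((z_{α/2} + z_β) / d)².
z_{α/2} + z_β = 2.326 + 1.036 = 3.362.
n = (3.362 / 0.91)² = 3.695² = 13.65.
Round up.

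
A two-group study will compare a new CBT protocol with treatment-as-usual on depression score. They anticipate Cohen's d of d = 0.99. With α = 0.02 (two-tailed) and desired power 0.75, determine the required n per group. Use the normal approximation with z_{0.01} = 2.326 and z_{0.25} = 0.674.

For two independent groups with equal n: n = 2·((z_{α/2} + z_β) / d)².
z_{α/2} + z_β = 2.326 + 0.674 = 3.000.
n = 2 × (3.000 / 0.99)² = 2 × 3.030² = 2 × 9.18 = 18.4.
Round up to the next whole participant.

n = 19 per group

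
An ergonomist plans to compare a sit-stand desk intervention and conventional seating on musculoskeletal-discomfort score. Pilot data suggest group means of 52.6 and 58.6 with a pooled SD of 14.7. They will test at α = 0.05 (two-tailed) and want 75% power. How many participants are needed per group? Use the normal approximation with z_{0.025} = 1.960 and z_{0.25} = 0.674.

n = 84 per group

Cohen's d = |M₁ − M₂| / SD_pooled = |52.6 − 58.6| / 14.7 = 6.0 / 14.7 = 0.408.
For two independent groups with equal n: n = 2·((z_{α/2} + z_β) / d)².
z_{α/2} + z_β = 1.960 + 0.674 = 2.634.
n = 2 × (2.634 / 0.408)² = 2 × 6.456² = 2 × 41.68 = 83.4.
Round up to the next whole participant.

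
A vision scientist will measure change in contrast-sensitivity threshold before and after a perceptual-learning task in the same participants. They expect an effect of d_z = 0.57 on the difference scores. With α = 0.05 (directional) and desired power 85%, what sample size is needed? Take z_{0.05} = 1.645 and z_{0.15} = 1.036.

n = 23 pairs

For a paired (one-sample on differences) test: n = ((z_{α} + z_β) / d)².
z_{α} + z_β = 1.645 + 1.036 = 2.681.
n = (2.681 / 0.57)² = 4.704² = 22.12.
Round up.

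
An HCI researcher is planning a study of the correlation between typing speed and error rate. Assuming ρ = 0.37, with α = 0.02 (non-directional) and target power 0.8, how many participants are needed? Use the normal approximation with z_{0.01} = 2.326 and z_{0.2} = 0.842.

Fisher's z: C = ½·ln((1+r)/(1−r)) = ½·ln(2.1746) = 0.3884.
n = ((z_{α/2} + z_β)/C)² + 3.
(2.326 + 0.842) / 0.3884 = 3.168 / 0.3884 = 8.157.
n = 8.157² + 3 = 66.53 + 3 = 69.5.
Round up.

n = 70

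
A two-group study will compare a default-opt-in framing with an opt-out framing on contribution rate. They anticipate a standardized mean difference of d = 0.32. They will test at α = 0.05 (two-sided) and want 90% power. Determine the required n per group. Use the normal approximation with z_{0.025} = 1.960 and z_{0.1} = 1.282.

For two independent groups with equal n: n = 2·((z_{α/2} + z_β) / d)².
z_{α/2} + z_β = 1.960 + 1.282 = 3.242.
n = 2 × (3.242 / 0.32)² = 2 × 10.131² = 2 × 102.64 = 205.3.
Round up to the next whole participant.

n = 206 per group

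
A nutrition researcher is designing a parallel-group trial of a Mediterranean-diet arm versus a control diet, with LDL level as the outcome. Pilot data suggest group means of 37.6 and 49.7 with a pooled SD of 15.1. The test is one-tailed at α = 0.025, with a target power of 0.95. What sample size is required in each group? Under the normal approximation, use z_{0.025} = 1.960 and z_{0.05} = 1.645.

n = 41 per group

Cohen's d = |M₁ − M₂| / SD_pooled = |37.6 − 49.7| / 15.1 = 12.1 / 15.1 = 0.801.
For two independent groups with equal n: n = 2·((z_{α} + z_β) / d)².
z_{α} + z_β = 1.960 + 1.645 = 3.605.
n = 2 × (3.605 / 0.801)² = 2 × 4.501² = 2 × 20.26 = 40.5.
Round up to the next whole participant.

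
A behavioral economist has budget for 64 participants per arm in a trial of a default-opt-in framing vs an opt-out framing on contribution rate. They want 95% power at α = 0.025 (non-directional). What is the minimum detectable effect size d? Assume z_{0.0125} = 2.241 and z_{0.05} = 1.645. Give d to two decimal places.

For two independent groups of n = 64 each: d_min = (z_{α/2} + z_β)·√(2/n).
z-sum = 2.241 + 1.645 = 3.886.
d_min = 3.886 × √(2/64) = 3.886 × 0.1768 = 0.687.

d_min ≈ 0.69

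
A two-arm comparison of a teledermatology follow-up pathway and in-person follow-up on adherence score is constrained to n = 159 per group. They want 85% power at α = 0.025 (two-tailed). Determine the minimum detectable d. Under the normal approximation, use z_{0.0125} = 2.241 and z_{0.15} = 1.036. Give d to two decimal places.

d_min ≈ 0.37

For two independent groups of n = 159 each: d_min = (z_{α/2} + z_β)·√(2/n).
z-sum = 2.241 + 1.036 = 3.277.
d_min = 3.277 × √(2/159) = 3.277 × 0.1122 = 0.368.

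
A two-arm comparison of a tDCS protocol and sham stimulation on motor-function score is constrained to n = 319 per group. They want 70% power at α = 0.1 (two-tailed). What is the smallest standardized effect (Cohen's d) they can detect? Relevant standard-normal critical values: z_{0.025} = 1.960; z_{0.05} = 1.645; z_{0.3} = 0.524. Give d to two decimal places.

d_min ≈ 0.17

For two independent groups of n = 319 each: d_min = (z_{α/2} + z_β)·√(2/n).
z-sum = 1.645 + 0.524 = 2.169.
d_min = 2.169 × √(2/319) = 2.169 × 0.0792 = 0.172.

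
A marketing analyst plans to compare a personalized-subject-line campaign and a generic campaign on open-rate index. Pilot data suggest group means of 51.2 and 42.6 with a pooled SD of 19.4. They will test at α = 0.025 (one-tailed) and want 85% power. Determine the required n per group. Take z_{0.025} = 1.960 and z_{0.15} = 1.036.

n = 92 per group

Cohen's d = |M₁ − M₂| / SD_pooled = |51.2 − 42.6| / 19.4 = 8.6 / 19.4 = 0.443.
For two independent groups with equal n: n = 2·((z_{α} + z_β) / d)².
z_{α} + z_β = 1.960 + 1.036 = 2.996.
n = 2 × (2.996 / 0.443)² = 2 × 6.763² = 2 × 45.74 = 91.5.
Round up to the next whole participant.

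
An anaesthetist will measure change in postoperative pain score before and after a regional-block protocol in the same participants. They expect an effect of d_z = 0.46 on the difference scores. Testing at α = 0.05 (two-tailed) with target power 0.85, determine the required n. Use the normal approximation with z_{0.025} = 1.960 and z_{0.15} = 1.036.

For a paired (one-sample on differences) test: n = ((z_{α/2} + z_β) / d)².
z_{α/2} + z_β = 1.960 + 1.036 = 2.996.
n = (2.996 / 0.46)² = 6.513² = 42.42.
Round up.

n = 43 pairs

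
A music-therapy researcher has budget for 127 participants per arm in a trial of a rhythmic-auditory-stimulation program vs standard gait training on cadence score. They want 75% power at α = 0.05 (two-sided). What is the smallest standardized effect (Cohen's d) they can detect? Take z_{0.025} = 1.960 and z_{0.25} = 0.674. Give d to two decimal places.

d_min ≈ 0.33

For two independent groups of n = 127 each: d_min = (z_{α/2} + z_β)·√(2/n).
z-sum = 1.960 + 0.674 = 2.634.
d_min = 2.634 × √(2/127) = 2.634 × 0.1255 = 0.331.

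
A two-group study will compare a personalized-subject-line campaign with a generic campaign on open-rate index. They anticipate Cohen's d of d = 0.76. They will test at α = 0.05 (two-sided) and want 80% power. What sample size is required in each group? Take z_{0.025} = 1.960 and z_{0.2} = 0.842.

For two independent groups with equal n: n = 2·((z_{α/2} + z_β) / d)².
z_{α/2} + z_β = 1.960 + 0.842 = 2.802.
n = 2 × (2.802 / 0.76)² = 2 × 3.687² = 2 × 13.59 = 27.2.
Round up to the next whole participant.

n = 28 per group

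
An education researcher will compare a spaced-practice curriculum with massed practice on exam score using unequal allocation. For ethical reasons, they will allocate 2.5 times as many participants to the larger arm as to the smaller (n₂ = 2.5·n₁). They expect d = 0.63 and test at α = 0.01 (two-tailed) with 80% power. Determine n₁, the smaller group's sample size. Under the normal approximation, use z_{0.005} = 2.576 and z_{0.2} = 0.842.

With allocation ratio k = n₂/n₁ = 2.5, Var(x̄₁−x̄₂) = σ²(1/n₁ + 1/(k·n₁)) = σ²·(k+1)/(k·n₁).
So n₁ = (1 + 1/k)·((z_{α/2} + z_β)/d)² = 1.400 × (3.418/0.63)².
n₁ = 1.400 × 29.43 = 41.2.
Round up: n₁ = 42, giving n₂ = 2.5 × 42 = 105.

n₁ = 42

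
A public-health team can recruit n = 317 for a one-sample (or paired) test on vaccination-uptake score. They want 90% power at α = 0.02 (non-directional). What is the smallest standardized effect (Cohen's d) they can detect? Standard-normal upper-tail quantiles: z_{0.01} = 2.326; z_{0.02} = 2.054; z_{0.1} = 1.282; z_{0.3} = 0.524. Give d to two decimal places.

d_min ≈ 0.20

For a single sample (or paired design) of n = 317: d_min = (z_{α/2} + z_β)/√n.
z-sum = 2.326 + 1.282 = 3.608.
d_min = 3.608 / √317 = 3.608 / 17.804 = 0.203.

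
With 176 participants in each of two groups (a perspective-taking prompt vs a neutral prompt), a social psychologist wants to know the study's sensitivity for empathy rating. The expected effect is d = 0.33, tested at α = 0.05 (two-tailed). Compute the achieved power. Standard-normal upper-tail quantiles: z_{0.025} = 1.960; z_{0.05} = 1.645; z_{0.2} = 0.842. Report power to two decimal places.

power ≈ 0.87

For two equal groups, power = Φ(d·√(n/2) − z_{α/2}).
d·√(n/2) = 0.33 × √(176/2) = 0.33 × 9.381 = 3.096.
z_β = 3.096 − 1.960 = 1.136.
Power = Φ(1.136) = 0.872.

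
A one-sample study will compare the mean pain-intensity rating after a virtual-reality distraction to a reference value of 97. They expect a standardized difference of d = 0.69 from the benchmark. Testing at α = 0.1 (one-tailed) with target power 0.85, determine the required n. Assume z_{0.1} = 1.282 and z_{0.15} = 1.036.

For a one-sample test: n = ((z_{α} + z_β) / d)².
z_{α} + z_β = 1.282 + 1.036 = 2.318.
n = (2.318 / 0.69)² = 3.359² = 11.29.
Round up.

n = 12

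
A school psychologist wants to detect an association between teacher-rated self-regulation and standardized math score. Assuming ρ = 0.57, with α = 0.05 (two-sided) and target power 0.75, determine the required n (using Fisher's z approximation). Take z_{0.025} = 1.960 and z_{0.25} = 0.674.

n = 20

Fisher's z: C = ½·ln((1+r)/(1−r)) = ½·ln(3.6512) = 0.6475.
n = ((z_{α/2} + z_β)/C)² + 3.
(1.960 + 0.674) / 0.6475 = 2.634 / 0.6475 = 4.068.
n = 4.068² + 3 = 16.55 + 3 = 19.5.
Round up.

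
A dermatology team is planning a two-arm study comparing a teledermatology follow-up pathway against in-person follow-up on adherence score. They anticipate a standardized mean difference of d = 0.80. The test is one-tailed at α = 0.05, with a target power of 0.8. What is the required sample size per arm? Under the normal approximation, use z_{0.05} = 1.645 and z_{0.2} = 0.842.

n = 20 per group

For two independent groups with equal n: n = 2·((z_{α} + z_β) / d)².
z_{α} + z_β = 1.645 + 0.842 = 2.487.
n = 2 × (2.487 / 0.80)² = 2 × 3.109² = 2 × 9.66 = 19.3.
Round up to the next whole participant.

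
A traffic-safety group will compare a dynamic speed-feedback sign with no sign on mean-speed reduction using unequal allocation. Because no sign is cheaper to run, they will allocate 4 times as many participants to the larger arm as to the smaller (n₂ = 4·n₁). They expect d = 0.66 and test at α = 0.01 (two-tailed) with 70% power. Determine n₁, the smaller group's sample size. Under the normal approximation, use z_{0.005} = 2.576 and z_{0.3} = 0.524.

With allocation ratio k = n₂/n₁ = 4, Var(x̄₁−x̄₂) = σ²(1/n₁ + 1/(k·n₁)) = σ²·(k+1)/(k·n₁).
So n₁ = (1 + 1/k)·((z_{α/2} + z_β)/d)² = 1.250 × (3.100/0.66)².
n₁ = 1.250 × 22.06 = 27.6.
Round up: n₁ = 28, giving n₂ = 4 × 28 = 112.

n₁ = 28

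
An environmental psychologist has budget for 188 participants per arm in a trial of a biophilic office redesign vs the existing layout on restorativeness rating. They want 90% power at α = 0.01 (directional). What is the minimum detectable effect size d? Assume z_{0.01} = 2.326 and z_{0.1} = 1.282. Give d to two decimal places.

For two independent groups of n = 188 each: d_min = (z_{α} + z_β)·√(2/n).
z-sum = 2.326 + 1.282 = 3.608.
d_min = 3.608 × √(2/188) = 3.608 × 0.1031 = 0.372.

d_min ≈ 0.37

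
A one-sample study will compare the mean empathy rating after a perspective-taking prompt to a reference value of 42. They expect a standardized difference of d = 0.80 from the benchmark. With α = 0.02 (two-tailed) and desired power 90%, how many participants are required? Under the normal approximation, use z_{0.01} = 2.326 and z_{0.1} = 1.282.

n = 21

For a one-sample test: n = ((z_{α/2} + z_β) / d)².
z_{α/2} + z_β = 2.326 + 1.282 = 3.608.
n = (3.608 / 0.80)² = 4.510² = 20.34.
Round up.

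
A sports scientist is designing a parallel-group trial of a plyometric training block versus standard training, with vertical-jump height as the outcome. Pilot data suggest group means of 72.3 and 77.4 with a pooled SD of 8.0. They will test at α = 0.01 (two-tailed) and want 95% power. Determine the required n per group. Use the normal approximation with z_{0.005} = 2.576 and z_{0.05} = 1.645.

n = 88 per group

Cohen's d = |M₁ − M₂| / SD_pooled = |72.3 − 77.4| / 8.0 = 5.1 / 8.0 = 0.638.
For two independent groups with equal n: n = 2·((z_{α/2} + z_β) / d)².
z_{α/2} + z_β = 2.576 + 1.645 = 4.221.
n = 2 × (4.221 / 0.638)² = 2 × 6.616² = 2 × 43.77 = 87.5.
Round up to the next whole participant.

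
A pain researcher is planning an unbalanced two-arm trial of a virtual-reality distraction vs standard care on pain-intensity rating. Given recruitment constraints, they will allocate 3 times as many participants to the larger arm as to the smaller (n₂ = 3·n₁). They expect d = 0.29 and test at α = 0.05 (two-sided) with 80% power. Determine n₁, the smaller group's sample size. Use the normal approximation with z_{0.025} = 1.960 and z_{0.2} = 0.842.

With allocation ratio k = n₂/n₁ = 3, Var(x̄₁−x̄₂) = σ²(1/n₁ + 1/(k·n₁)) = σ²·(k+1)/(k·n₁).
So n₁ = (1 + 1/k)·((z_{α/2} + z_β)/d)² = 1.333 × (2.802/0.29)².
n₁ = 1.333 × 93.36 = 124.5.
Round up: n₁ = 125, giving n₂ = 3 × 125 = 375.

n₁ = 125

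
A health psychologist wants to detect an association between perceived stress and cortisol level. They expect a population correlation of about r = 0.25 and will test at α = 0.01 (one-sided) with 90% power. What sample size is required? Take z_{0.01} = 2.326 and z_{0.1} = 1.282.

n = 203

Fisher's z: C = ½·ln((1+r)/(1−r)) = ½·ln(1.6667) = 0.2554.
n = ((z_{α} + z_β)/C)² + 3.
(2.326 + 1.282) / 0.2554 = 3.608 / 0.2554 = 14.127.
n = 14.127² + 3 = 199.57 + 3 = 202.6.
Round up.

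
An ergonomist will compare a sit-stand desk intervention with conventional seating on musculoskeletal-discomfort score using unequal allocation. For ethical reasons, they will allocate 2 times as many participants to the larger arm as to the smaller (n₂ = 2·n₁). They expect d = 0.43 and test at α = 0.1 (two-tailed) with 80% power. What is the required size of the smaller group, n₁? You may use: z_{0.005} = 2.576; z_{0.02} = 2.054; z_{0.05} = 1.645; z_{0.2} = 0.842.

With allocation ratio k = n₂/n₁ = 2, Var(x̄₁−x̄₂) = σ²(1/n₁ + 1/(k·n₁)) = σ²·(k+1)/(k·n₁).
So n₁ = (1 + 1/k)·((z_{α/2} + z_β)/d)² = 1.500 × (2.487/0.43)².
n₁ = 1.500 × 33.45 = 50.2.
Round up: n₁ = 51, giving n₂ = 2 × 51 = 102.

n₁ = 51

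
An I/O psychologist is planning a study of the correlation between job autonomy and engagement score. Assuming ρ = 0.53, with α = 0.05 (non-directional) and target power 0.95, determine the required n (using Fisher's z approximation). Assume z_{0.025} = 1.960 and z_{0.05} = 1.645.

Fisher's z: C = ½·ln((1+r)/(1−r)) = ½·ln(3.2553) = 0.5901.
n = ((z_{α/2} + z_β)/C)² + 3.
(1.960 + 1.645) / 0.5901 = 3.605 / 0.5901 = 6.109.
n = 6.109² + 3 = 37.32 + 3 = 40.3.
Round up.

n = 41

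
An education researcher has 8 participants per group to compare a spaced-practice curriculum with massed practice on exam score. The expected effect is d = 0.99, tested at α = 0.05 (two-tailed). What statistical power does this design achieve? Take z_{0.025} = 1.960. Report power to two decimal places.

power ≈ 0.51

For two equal groups, power = Φ(d·√(n/2) − z_{α/2}).
d·√(n/2) = 0.99 × √(8/2) = 0.99 × 2.000 = 1.980.
z_β = 1.980 − 1.960 = 0.020.
Power = Φ(0.020) = 0.508.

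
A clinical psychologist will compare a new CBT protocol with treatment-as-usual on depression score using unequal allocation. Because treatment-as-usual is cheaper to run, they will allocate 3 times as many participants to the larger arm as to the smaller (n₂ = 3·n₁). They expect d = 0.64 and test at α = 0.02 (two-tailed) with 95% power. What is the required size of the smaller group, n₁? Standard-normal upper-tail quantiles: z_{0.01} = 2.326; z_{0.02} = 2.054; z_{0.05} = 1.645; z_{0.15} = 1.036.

With allocation ratio k = n₂/n₁ = 3, Var(x̄₁−x̄₂) = σ²(1/n₁ + 1/(k·n₁)) = σ²·(k+1)/(k·n₁).
So n₁ = (1 + 1/k)·((z_{α/2} + z_β)/d)² = 1.333 × (3.971/0.64)².
n₁ = 1.333 × 38.50 = 51.3.
Round up: n₁ = 52, giving n₂ = 3 × 52 = 156.

n₁ = 52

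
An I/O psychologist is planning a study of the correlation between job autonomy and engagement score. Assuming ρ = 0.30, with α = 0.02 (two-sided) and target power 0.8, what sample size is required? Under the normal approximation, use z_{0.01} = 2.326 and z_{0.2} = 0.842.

n = 108

Fisher's z: C = ½·ln((1+r)/(1−r)) = ½·ln(1.8571) = 0.3095.
n = ((z_{α/2} + z_β)/C)² + 3.
(2.326 + 0.842) / 0.3095 = 3.168 / 0.3095 = 10.236.
n = 10.236² + 3 = 104.77 + 3 = 107.8.
Round up.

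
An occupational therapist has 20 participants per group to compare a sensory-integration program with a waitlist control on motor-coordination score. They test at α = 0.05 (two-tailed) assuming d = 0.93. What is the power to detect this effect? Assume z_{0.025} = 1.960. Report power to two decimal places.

power ≈ 0.84

For two equal groups, power = Φ(d·√(n/2) − z_{α/2}).
d·√(n/2) = 0.93 × √(20/2) = 0.93 × 3.162 = 2.941.
z_β = 2.941 − 1.960 = 0.981.
Power = Φ(0.981) = 0.837.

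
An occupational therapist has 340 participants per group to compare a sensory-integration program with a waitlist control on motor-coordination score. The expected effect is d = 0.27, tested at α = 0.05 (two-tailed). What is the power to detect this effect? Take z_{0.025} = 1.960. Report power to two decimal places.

power ≈ 0.94

For two equal groups, power = Φ(d·√(n/2) − z_{α/2}).
d·√(n/2) = 0.27 × √(340/2) = 0.27 × 13.038 = 3.520.
z_β = 3.520 − 1.960 = 1.560.
Power = Φ(1.560) = 0.941.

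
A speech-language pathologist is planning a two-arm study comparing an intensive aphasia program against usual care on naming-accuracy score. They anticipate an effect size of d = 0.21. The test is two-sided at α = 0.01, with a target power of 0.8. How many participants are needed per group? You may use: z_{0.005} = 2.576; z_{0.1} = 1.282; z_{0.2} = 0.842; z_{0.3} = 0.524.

For two independent groups with equal n: n = 2·((z_{α/2} + z_β) / d)².
z_{α/2} + z_β = 2.576 + 0.842 = 3.418.
n = 2 × (3.418 / 0.21)² = 2 × 16.276² = 2 × 264.91 = 529.8.
Round up to the next whole participant.

n = 530 per group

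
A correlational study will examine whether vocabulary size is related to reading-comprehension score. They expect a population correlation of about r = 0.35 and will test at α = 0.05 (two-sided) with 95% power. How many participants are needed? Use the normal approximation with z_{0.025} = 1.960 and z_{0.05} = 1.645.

n = 101

Fisher's z: C = ½·ln((1+r)/(1−r)) = ½·ln(2.0769) = 0.3654.
n = ((z_{α/2} + z_β)/C)² + 3.
(1.960 + 1.645) / 0.3654 = 3.605 / 0.3654 = 9.866.
n = 9.866² + 3 = 97.34 + 3 = 100.3.
Round up.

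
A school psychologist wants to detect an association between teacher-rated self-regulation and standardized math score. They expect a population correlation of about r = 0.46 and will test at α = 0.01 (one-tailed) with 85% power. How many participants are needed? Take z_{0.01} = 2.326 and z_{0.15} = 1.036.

n = 49

Fisher's z: C = ½·ln((1+r)/(1−r)) = ½·ln(2.7037) = 0.4973.
n = ((z_{α} + z_β)/C)² + 3.
(2.326 + 1.036) / 0.4973 = 3.362 / 0.4973 = 6.761.
n = 6.761² + 3 = 45.70 + 3 = 48.7.
Round up.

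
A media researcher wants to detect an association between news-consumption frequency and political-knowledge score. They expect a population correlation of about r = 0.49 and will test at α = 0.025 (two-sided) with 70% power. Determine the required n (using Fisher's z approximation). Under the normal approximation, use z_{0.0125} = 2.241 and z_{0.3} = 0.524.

n = 30

Fisher's z: C = ½·ln((1+r)/(1−r)) = ½·ln(2.9216) = 0.5361.
n = ((z_{α/2} + z_β)/C)² + 3.
(2.241 + 0.524) / 0.5361 = 2.765 / 0.5361 = 5.158.
n = 5.158² + 3 = 26.60 + 3 = 29.6.
Round up.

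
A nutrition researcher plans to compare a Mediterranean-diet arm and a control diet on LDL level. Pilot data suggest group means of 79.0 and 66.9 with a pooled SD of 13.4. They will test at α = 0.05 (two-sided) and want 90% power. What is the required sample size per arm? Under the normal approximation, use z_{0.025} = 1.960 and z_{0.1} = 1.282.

Cohen's d = |M₁ − M₂| / SD_pooled = |79.0 − 66.9| / 13.4 = 12.1 / 13.4 = 0.903.
For two independent groups with equal n: n = 2·((z_{α/2} + z_β) / d)².
z_{α/2} + z_β = 1.960 + 1.282 = 3.242.
n = 2 × (3.242 / 0.903)² = 2 × 3.590² = 2 × 12.89 = 25.8.
Round up to the next whole participant.

n = 26 per group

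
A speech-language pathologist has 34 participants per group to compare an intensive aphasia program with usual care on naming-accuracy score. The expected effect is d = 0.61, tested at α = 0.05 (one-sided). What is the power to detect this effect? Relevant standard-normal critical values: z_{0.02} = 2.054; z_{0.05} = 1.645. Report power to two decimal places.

power ≈ 0.81

For two equal groups, power = Φ(d·√(n/2) − z_{α}).
d·√(n/2) = 0.61 × √(34/2) = 0.61 × 4.123 = 2.515.
z_β = 2.515 − 1.645 = 0.870.
Power = Φ(0.870) = 0.808.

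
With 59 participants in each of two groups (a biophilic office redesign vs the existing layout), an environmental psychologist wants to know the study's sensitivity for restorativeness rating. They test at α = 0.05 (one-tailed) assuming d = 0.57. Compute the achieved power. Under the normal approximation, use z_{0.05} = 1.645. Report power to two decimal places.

For two equal groups, power = Φ(d·√(n/2) − z_{α}).
d·√(n/2) = 0.57 × √(59/2) = 0.57 × 5.431 = 3.096.
z_β = 3.096 − 1.645 = 1.451.
Power = Φ(1.451) = 0.927.

power ≈ 0.93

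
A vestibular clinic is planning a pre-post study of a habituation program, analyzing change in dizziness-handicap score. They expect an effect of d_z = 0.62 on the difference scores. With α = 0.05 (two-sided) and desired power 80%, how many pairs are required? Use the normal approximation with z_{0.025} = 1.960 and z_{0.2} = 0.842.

n = 21 pairs

For a paired (one-sample on differences) test: n = ((z_{α/2} + z_β) / d)².
z_{α/2} + z_β = 1.960 + 0.842 = 2.802.
n = (2.802 / 0.62)² = 4.519² = 20.42.
Round up.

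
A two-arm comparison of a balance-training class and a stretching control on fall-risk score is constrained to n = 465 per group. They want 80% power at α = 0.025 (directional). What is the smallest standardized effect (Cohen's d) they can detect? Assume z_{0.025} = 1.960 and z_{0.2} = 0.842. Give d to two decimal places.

For two independent groups of n = 465 each: d_min = (z_{α} + z_β)·√(2/n).
z-sum = 1.960 + 0.842 = 2.802.
d_min = 2.802 × √(2/465) = 2.802 × 0.0656 = 0.184.

d_min ≈ 0.18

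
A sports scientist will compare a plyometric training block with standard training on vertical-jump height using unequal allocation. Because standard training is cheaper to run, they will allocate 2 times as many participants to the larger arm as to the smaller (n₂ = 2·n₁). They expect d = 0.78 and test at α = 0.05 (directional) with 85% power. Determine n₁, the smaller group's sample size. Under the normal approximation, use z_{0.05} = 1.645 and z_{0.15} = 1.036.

With allocation ratio k = n₂/n₁ = 2, Var(x̄₁−x̄₂) = σ²(1/n₁ + 1/(k·n₁)) = σ²·(k+1)/(k·n₁).
So n₁ = (1 + 1/k)·((z_{α} + z_β)/d)² = 1.500 × (2.681/0.78)².
n₁ = 1.500 × 11.81 = 17.7.
Round up: n₁ = 18, giving n₂ = 2 × 18 = 36.

n₁ = 18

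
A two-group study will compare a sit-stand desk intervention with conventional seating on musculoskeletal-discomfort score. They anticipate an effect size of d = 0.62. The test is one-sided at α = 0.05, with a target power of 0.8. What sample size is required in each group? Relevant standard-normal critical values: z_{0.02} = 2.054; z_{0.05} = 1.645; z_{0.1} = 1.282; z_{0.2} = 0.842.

n = 33 per group

For two independent groups with equal n: n = 2·((z_{α} + z_β) / d)².
z_{α} + z_β = 1.645 + 0.842 = 2.487.
n = 2 × (2.487 / 0.62)² = 2 × 4.011² = 2 × 16.09 = 32.2.
Round up to the next whole participant.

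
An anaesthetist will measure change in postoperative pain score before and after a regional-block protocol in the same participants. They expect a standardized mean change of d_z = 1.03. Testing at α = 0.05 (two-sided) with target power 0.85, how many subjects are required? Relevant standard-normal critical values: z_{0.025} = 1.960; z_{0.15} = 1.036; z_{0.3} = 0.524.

For a paired (one-sample on differences) test: n = ((z_{α/2} + z_β) / d)².
z_{α/2} + z_β = 1.960 + 1.036 = 2.996.
n = (2.996 / 1.03)² = 2.909² = 8.46.
Round up.

n = 9 pairs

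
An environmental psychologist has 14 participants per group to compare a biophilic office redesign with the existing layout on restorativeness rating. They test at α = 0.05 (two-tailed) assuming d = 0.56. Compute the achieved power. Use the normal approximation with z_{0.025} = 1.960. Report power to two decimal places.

For two equal groups, power = Φ(d·√(n/2) − z_{α/2}).
d·√(n/2) = 0.56 × √(14/2) = 0.56 × 2.646 = 1.482.
z_β = 1.482 − 1.960 = -0.478.
Power = Φ(-0.478) = 0.316.

power ≈ 0.32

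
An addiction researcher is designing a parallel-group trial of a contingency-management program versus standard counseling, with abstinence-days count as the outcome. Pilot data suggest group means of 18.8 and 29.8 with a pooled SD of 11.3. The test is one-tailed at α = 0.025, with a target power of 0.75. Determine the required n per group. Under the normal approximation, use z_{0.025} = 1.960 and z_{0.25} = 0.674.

Cohen's d = |M₁ − M₂| / SD_pooled = |18.8 − 29.8| / 11.3 = 11.0 / 11.3 = 0.973.
For two independent groups with equal n: n = 2·((z_{α} + z_β) / d)².
z_{α} + z_β = 1.960 + 0.674 = 2.634.
n = 2 × (2.634 / 0.973)² = 2 × 2.707² = 2 × 7.33 = 14.7.
Round up to the next whole participant.

n = 15 per group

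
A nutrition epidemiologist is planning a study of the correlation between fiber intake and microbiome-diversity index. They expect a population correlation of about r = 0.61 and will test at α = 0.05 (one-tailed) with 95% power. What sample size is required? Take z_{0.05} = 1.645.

Fisher's z: C = ½·ln((1+r)/(1−r)) = ½·ln(4.1282) = 0.7089.
n = ((z_{α} + z_β)/C)² + 3.
(1.645 + 1.645) / 0.7089 = 3.290 / 0.7089 = 4.641.
n = 4.641² + 3 = 21.54 + 3 = 24.5.
Round up.

n = 25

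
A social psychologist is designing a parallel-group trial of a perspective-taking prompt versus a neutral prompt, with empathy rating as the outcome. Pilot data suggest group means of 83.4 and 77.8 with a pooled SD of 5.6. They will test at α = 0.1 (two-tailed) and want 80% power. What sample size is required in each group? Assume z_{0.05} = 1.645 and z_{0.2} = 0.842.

Cohen's d = |M₁ − M₂| / SD_pooled = |83.4 − 77.8| / 5.6 = 5.6 / 5.6 = 1.000.
For two independent groups with equal n: n = 2·((z_{α/2} + z_β) / d)².
z_{α/2} + z_β = 1.645 + 0.842 = 2.487.
n = 2 × (2.487 / 1.000)² = 2 × 2.487² = 2 × 6.19 = 12.4.
Round up to the next whole participant.

n = 13 per group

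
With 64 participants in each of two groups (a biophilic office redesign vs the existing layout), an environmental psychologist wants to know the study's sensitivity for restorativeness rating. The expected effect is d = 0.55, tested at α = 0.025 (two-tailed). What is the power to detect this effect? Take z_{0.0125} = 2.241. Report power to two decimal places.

power ≈ 0.81

For two equal groups, power = Φ(d·√(n/2) − z_{α/2}).
d·√(n/2) = 0.55 × √(64/2) = 0.55 × 5.657 = 3.111.
z_β = 3.111 − 2.241 = 0.870.
Power = Φ(0.870) = 0.808.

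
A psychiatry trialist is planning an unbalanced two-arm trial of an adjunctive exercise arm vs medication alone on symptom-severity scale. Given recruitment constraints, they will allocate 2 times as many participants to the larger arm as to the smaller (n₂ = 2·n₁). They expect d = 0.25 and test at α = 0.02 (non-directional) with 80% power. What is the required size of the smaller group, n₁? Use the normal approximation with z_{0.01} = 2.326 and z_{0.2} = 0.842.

n₁ = 241

With allocation ratio k = n₂/n₁ = 2, Var(x̄₁−x̄₂) = σ²(1/n₁ + 1/(k·n₁)) = σ²·(k+1)/(k·n₁).
So n₁ = (1 + 1/k)·((z_{α/2} + z_β)/d)² = 1.500 × (3.168/0.25)².
n₁ = 1.500 × 160.58 = 240.9.
Round up: n₁ = 241, giving n₂ = 2 × 241 = 482.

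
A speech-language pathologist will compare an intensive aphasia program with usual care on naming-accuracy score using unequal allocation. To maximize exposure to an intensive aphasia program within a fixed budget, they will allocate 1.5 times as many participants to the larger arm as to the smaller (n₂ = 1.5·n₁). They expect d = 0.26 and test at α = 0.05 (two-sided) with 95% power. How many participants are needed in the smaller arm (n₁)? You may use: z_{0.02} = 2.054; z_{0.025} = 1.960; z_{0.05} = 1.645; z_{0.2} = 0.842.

With allocation ratio k = n₂/n₁ = 1.5, Var(x̄₁−x̄₂) = σ²(1/n₁ + 1/(k·n₁)) = σ²·(k+1)/(k·n₁).
So n₁ = (1 + 1/k)·((z_{α/2} + z_β)/d)² = 1.667 × (3.605/0.26)².
n₁ = 1.667 × 192.25 = 320.4.
Round up: n₁ = 321, giving n₂ = ⌈1.5 × 321⌉ = ⌈481.5⌉ = 482.

n₁ = 321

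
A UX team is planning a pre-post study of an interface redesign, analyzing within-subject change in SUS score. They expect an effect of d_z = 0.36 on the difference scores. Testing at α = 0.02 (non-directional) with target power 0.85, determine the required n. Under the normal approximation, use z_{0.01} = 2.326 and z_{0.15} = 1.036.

n = 88 pairs

For a paired (one-sample on differences) test: n = ((z_{α/2} + z_β) / d)².
z_{α/2} + z_β = 2.326 + 1.036 = 3.362.
n = (3.362 / 0.36)² = 9.339² = 87.21.
Round up.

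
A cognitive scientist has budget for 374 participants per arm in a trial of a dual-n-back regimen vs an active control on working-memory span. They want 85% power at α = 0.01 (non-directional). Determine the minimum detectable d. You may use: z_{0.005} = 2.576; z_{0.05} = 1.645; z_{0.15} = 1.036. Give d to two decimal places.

d_min ≈ 0.26

For two independent groups of n = 374 each: d_min = (z_{α/2} + z_β)·√(2/n).
z-sum = 2.576 + 1.036 = 3.612.
d_min = 3.612 × √(2/374) = 3.612 × 0.0731 = 0.264.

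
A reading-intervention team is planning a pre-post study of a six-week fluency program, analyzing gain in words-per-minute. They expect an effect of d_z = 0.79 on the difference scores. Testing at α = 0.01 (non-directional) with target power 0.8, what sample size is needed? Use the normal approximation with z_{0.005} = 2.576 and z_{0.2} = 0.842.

For a paired (one-sample on differences) test: n = ((z_{α/2} + z_β) / d)².
z_{α/2} + z_β = 2.576 + 0.842 = 3.418.
n = (3.418 / 0.79)² = 4.327² = 18.72.
Round up.

n = 19 pairs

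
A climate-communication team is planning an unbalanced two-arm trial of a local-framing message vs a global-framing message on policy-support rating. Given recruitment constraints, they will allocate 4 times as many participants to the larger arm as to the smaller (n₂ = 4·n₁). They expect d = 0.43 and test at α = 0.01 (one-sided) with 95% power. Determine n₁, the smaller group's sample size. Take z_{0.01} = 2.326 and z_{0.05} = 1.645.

With allocation ratio k = n₂/n₁ = 4, Var(x̄₁−x̄₂) = σ²(1/n₁ + 1/(k·n₁)) = σ²·(k+1)/(k·n₁).
So n₁ = (1 + 1/k)·((z_{α} + z_β)/d)² = 1.250 × (3.971/0.43)².
n₁ = 1.250 × 85.28 = 106.6.
Round up: n₁ = 107, giving n₂ = 4 × 107 = 428.

n₁ = 107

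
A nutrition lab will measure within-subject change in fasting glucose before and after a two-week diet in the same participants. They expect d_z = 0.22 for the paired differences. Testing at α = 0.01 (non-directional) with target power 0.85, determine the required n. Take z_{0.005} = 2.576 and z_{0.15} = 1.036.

For a paired (one-sample on differences) test: n = ((z_{α/2} + z_β) / d)².
z_{α/2} + z_β = 2.576 + 1.036 = 3.612.
n = (3.612 / 0.22)² = 16.418² = 269.56.
Round up.

n = 270 pairs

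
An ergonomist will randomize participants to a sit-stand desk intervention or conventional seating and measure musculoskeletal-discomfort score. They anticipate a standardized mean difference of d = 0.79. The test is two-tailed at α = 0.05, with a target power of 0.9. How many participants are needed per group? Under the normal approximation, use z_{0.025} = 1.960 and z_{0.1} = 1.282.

n = 34 per group

For two independent groups with equal n: n = 2·((z_{α/2} + z_β) / d)².
z_{α/2} + z_β = 1.960 + 1.282 = 3.242.
n = 2 × (3.242 / 0.79)² = 2 × 4.104² = 2 × 16.84 = 33.7.
Round up to the next whole participant.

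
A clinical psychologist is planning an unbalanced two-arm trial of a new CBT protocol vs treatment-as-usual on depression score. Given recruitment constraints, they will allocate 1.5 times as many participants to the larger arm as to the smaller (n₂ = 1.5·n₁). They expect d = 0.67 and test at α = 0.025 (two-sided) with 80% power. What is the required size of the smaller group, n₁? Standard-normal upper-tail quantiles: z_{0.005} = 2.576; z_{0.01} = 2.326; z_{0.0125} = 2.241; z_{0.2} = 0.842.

With allocation ratio k = n₂/n₁ = 1.5, Var(x̄₁−x̄₂) = σ²(1/n₁ + 1/(k·n₁)) = σ²·(k+1)/(k·n₁).
So n₁ = (1 + 1/k)·((z_{α/2} + z_β)/d)² = 1.667 × (3.083/0.67)².
n₁ = 1.667 × 21.17 = 35.3.
Round up: n₁ = 36, giving n₂ = 1.5 × 36 = 54.

n₁ = 36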